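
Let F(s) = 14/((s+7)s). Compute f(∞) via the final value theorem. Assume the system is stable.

f(∞) = lim_{s→0} sF(s) = lim_{s→0} 14/(s+7) = 2

Final answer: 2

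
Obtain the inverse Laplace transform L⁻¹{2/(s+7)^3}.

L⁻¹{n!/(s-a)^(n+1)} = t^n·e^(at) with n=2, a=-7. So L⁻¹{2/(s+7)^3} = t^2·e^(-7t)

Final answer: t^2·e^(-7t)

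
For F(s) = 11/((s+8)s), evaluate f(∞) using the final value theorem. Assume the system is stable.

f(∞) = lim_{s→0} sF(s) = lim_{s→0} 11/(s+8) = 11/8

Final answer: 11/8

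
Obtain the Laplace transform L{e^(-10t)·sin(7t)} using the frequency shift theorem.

Frequency shift: L{e^(at)f(t)} = F(s-a). L{e^(-10t)·sin(7t)} = 7/((s+10)² + 49)

Final answer: 7/((s+10)² + 49)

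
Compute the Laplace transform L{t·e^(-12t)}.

L{t^n·e^(at)} = n!/(s-a)^(n+1), so L{t·e^(-12t)} = 1/(s+12)^2

Final answer: 1/(s+12)^2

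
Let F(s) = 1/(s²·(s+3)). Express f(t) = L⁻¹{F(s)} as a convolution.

1/(s²·(s+3)) = (1/s^2)·(1/(s+3)) = L{t}·L{e^(-3t)}. So f(t) = t*e^(-3t) = ∫₀ᵗ τ·e^(-3(t-τ)) dτ

Final answer: ∫₀ᵗ τ·e^(-3(t-τ)) dτ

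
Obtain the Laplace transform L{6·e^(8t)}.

L{e^(at)} = 1/(s-a), so L{e^(8t)} = 1/(s-8). Then L{6·e^(8t)} = 6/(s-8)

Final answer: 6/(s-8)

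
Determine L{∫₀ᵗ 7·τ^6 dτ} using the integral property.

L{∫₀ᵗ f(τ)dτ} = F(s)/s with f(t) = 7t^6. F(s) = 5040/s^7, so L{∫₀ᵗ 7·τ^6 dτ} = (5040/s^7)/s = 5040/s^8. (Check: ∫₀ᵗ 7·τ^6 dτ = 7t^7/7.)

Final answer: 5040/s^8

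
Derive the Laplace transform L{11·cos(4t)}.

L{cos(ωt)} = s/(s² + ω²), so L{cos(4t)} = s/(s² + 16). Then L{11·cos(4t)} = 11·s/(s² + 16) = 11s/(s² + 16)

Final answer: 11s/(s² + 16)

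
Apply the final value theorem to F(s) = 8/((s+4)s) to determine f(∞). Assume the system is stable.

f(∞) = lim_{s→0} sF(s) = lim_{s→0} 8/(s+4) = 2

Final answer: 2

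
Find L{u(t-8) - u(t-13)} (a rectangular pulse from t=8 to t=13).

L{u(t-a)} = e^(-as)/s. L{u(t-8) - u(t-13)} = (e^(-8s) - e^(-13s))/s

Final answer: (e^(-8s) - e^(-13s))/s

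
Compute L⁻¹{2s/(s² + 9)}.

This is the form c·s/(s² + a²) with a = 3, c = 2. L⁻¹ = 2·cos(3t)

Final answer: 2·cos(3t)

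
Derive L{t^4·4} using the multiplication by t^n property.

L{4} = 4/s. d^1/ds^1[1/s] = -1/s². d^2/ds^2[1/s] = 2/s^3. d^3/ds^3[1/s] = -6/s^4. d^4/ds^4[1/s] = 24/s^5. So L{t^4} = (-1)^{4}·24/s^5 = 24/s^5. Then L{t^4·4} = 4·24/s^5 = 96/s^5

Final answer: 96/s^5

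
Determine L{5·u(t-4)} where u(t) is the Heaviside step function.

L{u(t-a)} = e^(-as)/s. Here a=4, so L{u(t-4)} = e^(-4s)/s, and L{5·u(t-4)} = 5·e^(-4s)/s

Final answer: 5·e^(-4s)/s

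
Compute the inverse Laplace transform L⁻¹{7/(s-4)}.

L⁻¹{1/(s-a)} = e^(at), so L⁻¹{1/(s-4)} = e^(4t), and L⁻¹{7/(s-4)} = 7·e^(4t)

Final answer: 7·e^(4t)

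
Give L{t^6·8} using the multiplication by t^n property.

L{8} = 8/s. d^1/ds^1[1/s] = -1/s². d^2/ds^2[1/s] = 2/s^3. d^3/ds^3[1/s] = -6/s^4. d^4/ds^4[1/s] = 24/s^5. d^5/ds^5[1/s] = -120/s^6. d^6/ds^6[1/s] = 720/s^7. So L{t^6} = (-1)^{6}·720/s^7 = 720/s^7. Then L{t^6·8} = 8·720/s^7 = 5760/s^7

Final answer: 5760/s^7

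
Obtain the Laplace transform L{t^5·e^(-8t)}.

L{t^n·e^(at)} = n!/(s-a)^(n+1), so L{t^5·e^(-8t)} = 120/(s+8)^6

Final answer: 120/(s+8)^6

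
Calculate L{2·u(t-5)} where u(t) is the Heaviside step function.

L{u(t-a)} = e^(-as)/s. Here a=5, so L{u(t-5)} = e^(-5s)/s, and L{2·u(t-5)} = 2·e^(-5s)/s

Final answer: 2·e^(-5s)/s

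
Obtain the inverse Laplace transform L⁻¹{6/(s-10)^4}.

L⁻¹{n!/(s-a)^(n+1)} = t^n·e^(at), so L⁻¹{6/(s-10)^4} = t^3·e^(10t)

Final answer: t^3·e^(10t)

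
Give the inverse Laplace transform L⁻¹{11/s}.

L⁻¹{c/s} = c, so L⁻¹{11/s} = 11

Final answer: 11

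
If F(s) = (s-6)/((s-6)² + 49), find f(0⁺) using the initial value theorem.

f(0⁺) = lim_{s→∞} sF(s) = lim_{s→∞} s(s-6)/((s-6)² + 49) = 1

Final answer: 1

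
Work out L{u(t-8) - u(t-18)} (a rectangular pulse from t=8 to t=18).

L{u(t-a)} = e^(-as)/s. L{u(t-8) - u(t-18)} = (e^(-8s) - e^(-18s))/s

Final answer: (e^(-8s) - e^(-18s))/s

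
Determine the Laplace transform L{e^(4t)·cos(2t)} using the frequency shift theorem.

Frequency shift: L{e^(at)f(t)} = F(s-a). L{e^(4t)·cos(2t)} = (s-4)/((s-4)² + 4)

Final answer: (s-4)/((s-4)² + 4)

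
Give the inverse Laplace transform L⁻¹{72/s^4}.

L⁻¹{n!/s^(n+1)} = t^n with n=3. So L⁻¹{6/s^4} = t^3, and L⁻¹{72/s^4} = (72/6)·t^3 = 12·t^3

Final answer: 12·t^3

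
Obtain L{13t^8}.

L{t^n} = n!/s^(n+1). So L{13t^8} = 13·8!/s^9 = 524160/s^9

Final answer: 524160/s^9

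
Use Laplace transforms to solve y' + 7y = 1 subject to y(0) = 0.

sY + 7Y = 1/s. Y = 1/(s(s+7)). Partial fractions: Y = 1/7/s - 1/7/(s+7)

Final answer: y(t) = 1/7(1 - e^(-7t))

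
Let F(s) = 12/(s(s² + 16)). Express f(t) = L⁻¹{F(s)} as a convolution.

12/(s(s² + 16)) = (1/s)·(12/(s² + 16)) = L{1}·L{3·sin(4t)}. So f(t) = 1*(3·sin(4t)) = ∫₀ᵗ 3·sin(4τ) dτ

Final answer: ∫₀ᵗ 3·sin(4τ) dτ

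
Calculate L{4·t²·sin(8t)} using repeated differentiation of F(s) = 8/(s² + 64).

F(s) = 8/(s² + 64). F'(s) = -16s/(s² + 64)². F''(s) = -16(64 - 3s²)/(s² + 64)³ = (48s² - 1024)/(s² + 64)³. So L{t²·sin(8t)} = (-1)² F''(s) = (48s² - 1024)/(s² + 64)³. Then L{4·t²·sin(8t)} = 4·(48s² - 1024)/(s² + 64)³ = (192s² - 4096)/(s² + 64)³

Final answer: (192s² - 4096)/(s² + 64)³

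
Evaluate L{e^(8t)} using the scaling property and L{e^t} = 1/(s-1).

Using L{f(at)} = (1/a)F(s/a) with a=8 and f(t) = e^t: L{e^(8t)} = (1/8) · 1/((s/8)-1) = (1/8) · 8/(s-8) = 1/(s-8)

Final answer: 1/(s-8)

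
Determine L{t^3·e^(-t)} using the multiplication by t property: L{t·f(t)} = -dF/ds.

Using L{t^n·e^(at)} = n!/(s-a)^(n+1), L{t^3·e^(-t)} = 6/(s+1)^4

Final answer: 6/(s+1)^4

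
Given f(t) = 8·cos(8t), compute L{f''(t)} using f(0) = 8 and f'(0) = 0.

F(s) = 8s/(s² + 64). L{f''(t)} = s²F(s) - sf(0) - f'(0) = 8s³/(s² + 64) - 8s = (8s³ - 8s(s² + 64))/(s² + 64) = -512s/(s² + 64)

Final answer: -512s/(s² + 64)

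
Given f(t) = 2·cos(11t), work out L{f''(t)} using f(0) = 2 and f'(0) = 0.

F(s) = 2s/(s² + 121). L{f''(t)} = s²F(s) - sf(0) - f'(0) = 2s³/(s² + 121) - 2s = (2s³ - 2s(s² + 121))/(s² + 121) = -242s/(s² + 121)

Final answer: -242s/(s² + 121)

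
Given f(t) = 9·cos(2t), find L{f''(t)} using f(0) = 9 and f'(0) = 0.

F(s) = 9s/(s² + 4). L{f''(t)} = s²F(s) - sf(0) - f'(0) = 9s³/(s² + 4) - 9s = (9s³ - 9s(s² + 4))/(s² + 4) = -36s/(s² + 4)

Final answer: -36s/(s² + 4)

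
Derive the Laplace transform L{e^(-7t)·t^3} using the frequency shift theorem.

L{e^(at)·t^n} = n!/(s-a)^(n+1), so L{e^(-7t)·t^3} = 6/(s+7)^4

Final answer: 6/(s+7)^4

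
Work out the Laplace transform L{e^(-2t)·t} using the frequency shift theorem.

L{e^(at)·t^n} = n!/(s-a)^(n+1), so L{e^(-2t)·t} = 1/(s+2)^2

Final answer: 1/(s+2)^2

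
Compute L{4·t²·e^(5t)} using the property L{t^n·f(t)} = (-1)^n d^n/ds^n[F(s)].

L{e^(5t)} = 1/(s-5). d/ds[1/(s-5)] = -1/(s-5)². d²/ds²[1/(s-5)] = 2/(s-5)³. So L{t²·e^(5t)} = (-1)² · 2/(s-5)³ = 2/(s-5)³. Then L{4·t²·e^(5t)} = 4·2/(s-5)³ = 8/(s-5)³

Final answer: 8/(s-5)³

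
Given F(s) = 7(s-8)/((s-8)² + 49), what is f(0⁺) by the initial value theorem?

f(0⁺) = lim_{s→∞} sF(s) = lim_{s→∞} 7s(s-8)/((s-8)² + 49) = 7

Final answer: 7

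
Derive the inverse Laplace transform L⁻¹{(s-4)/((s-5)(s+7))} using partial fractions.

Using partial fractions, f(t) = (e^(5t) + 11e^(-7t))/12

Final answer: (e^(5t) + 11e^(-7t))/12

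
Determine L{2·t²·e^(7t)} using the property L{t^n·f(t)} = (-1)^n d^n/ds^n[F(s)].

L{e^(7t)} = 1/(s-7). d/ds[1/(s-7)] = -1/(s-7)². d²/ds²[1/(s-7)] = 2/(s-7)³. So L{t²·e^(7t)} = (-1)² · 2/(s-7)³ = 2/(s-7)³. Then L{2·t²·e^(7t)} = 2·2/(s-7)³ = 4/(s-7)³

Final answer: 4/(s-7)³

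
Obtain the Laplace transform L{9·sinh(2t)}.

L{sinh(ωt)} = ω/(s² - ω²), so L{sinh(2t)} = 2/(s² - 4). Then L{9·sinh(2t)} = 9·2/(s² - 4) = 18/(s² - 4)

Final answer: 18/(s² - 4)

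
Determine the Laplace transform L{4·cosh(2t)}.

L{cosh(ωt)} = s/(s² - ω²), so L{cosh(2t)} = s/(s² - 4). Then L{4·cosh(2t)} = 4·s/(s² - 4) = 4s/(s² - 4)

Final answer: 4s/(s² - 4)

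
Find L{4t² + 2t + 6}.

L{4t² + 2t + 6} = 4·2/s³ + 2/s² + 6/s = 8/s³ + 2/s² + 6/s

Final answer: 8/s³ + 2/s² + 6/s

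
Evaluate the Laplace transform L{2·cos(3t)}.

L{cos(ωt)} = s/(s² + ω²), so L{cos(3t)} = s/(s² + 9). Then L{2·cos(3t)} = 2·s/(s² + 9) = 2s/(s² + 9)

Final answer: 2s/(s² + 9)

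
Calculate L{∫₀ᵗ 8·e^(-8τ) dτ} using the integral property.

L{∫₀ᵗ f(τ)dτ} = F(s)/s with F(s) = 8/(s+8), so L{∫₀ᵗ 8·e^(-8τ) dτ} = 8/(s(s+8))

Final answer: 8/(s(s+8))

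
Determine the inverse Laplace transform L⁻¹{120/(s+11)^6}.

L⁻¹{n!/(s-a)^(n+1)} = t^n·e^(at), so L⁻¹{120/(s+11)^6} = t^5·e^(-11t)

Final answer: t^5·e^(-11t)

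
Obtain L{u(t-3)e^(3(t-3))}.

u(t-a)f(t-a) with f(t)=e^(3t). L{e^(3t)} = 1/(s-3). By time shift: e^(-3s)/(s-3)

Final answer: e^(-3s)/(s-3)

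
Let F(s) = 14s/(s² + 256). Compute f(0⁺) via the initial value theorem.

f(0⁺) = lim_{s→∞} s·14s/(s² + 256) = lim_{s→∞} 14s²/(s² + 256) = 14

Final answer: 14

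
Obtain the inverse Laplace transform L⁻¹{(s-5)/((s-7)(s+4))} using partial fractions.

Using partial fractions, f(t) = (2e^(7t) + 9e^(-4t))/11

Final answer: (2e^(7t) + 9e^(-4t))/11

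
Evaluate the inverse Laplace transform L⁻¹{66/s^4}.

L⁻¹{n!/s^(n+1)} = t^n with n=3. So L⁻¹{6/s^4} = t^3, and L⁻¹{66/s^4} = (66/6)·t^3 = 11·t^3

Final answer: 11·t^3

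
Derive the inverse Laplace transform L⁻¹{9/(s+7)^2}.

L⁻¹{n!/(s-a)^(n+1)} = t^n·e^(at) with n=1, a=-7. So L⁻¹{1/(s+7)^2} = t·e^(-7t), and L⁻¹{9/(s+7)^2} = (9/1)·t·e^(-7t) = 9·t·e^(-7t)

Final answer: 9·t·e^(-7t)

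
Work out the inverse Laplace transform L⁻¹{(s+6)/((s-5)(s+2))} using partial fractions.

Using partial fractions, f(t) = (11e^(5t) - 4e^(-2t))/7

Final answer: (11e^(5t) - 4e^(-2t))/7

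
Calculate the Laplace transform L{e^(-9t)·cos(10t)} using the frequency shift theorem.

Frequency shift: L{e^(at)f(t)} = F(s-a). L{e^(-9t)·cos(10t)} = (s+9)/((s+9)² + 100)

Final answer: (s+9)/((s+9)² + 100)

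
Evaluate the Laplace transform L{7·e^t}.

L{e^(at)} = 1/(s-a), so L{e^t} = 1/(s-1). Then L{7·e^t} = 7/(s-1)

Final answer: 7/(s-1)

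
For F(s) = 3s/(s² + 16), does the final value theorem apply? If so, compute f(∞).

The final value theorem requires all poles of sF(s) in the left half-plane. sF(s) = 3s²/(s² + 16) has poles at s = ±4i (imaginary axis). Theorem does NOT apply (oscillatory system).

Final answer: Not applicable (oscillatory)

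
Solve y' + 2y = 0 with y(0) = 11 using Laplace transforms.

L{y'} + 2L{y} = 0. sY - 11 + 2Y = 0. Y(s+2) = 11. Y = 11/(s+2)

Final answer: y(t) = 11e^(-2t)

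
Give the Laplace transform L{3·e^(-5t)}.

L{e^(at)} = 1/(s-a), so L{e^(-5t)} = 1/(s+5). Then L{3·e^(-5t)} = 3/(s+5)

Final answer: 3/(s+5)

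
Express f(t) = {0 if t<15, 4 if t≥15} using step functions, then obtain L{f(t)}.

f(t) = 4·u(t-15). L{u(t-15)} = e^(-15s)/s, so L{f(t)} = 4·e^(-15s)/s

Final answer: 4·e^(-15s)/s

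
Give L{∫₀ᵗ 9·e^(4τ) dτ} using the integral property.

L{∫₀ᵗ f(τ)dτ} = F(s)/s with F(s) = 9/(s-4), so L{∫₀ᵗ 9·e^(4τ) dτ} = 9/(s(s-4))

Final answer: 9/(s(s-4))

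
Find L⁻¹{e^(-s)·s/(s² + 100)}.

L⁻¹{s/(s² + 100)} = cos(10t). By the time shift theorem, L⁻¹{e^(-as)F(s)} = u(t-a)f(t-a) with a=1, so L⁻¹{e^(-s)·s/(s² + 100)} = u(t-1)·cos(10(t-1))

Final answer: u(t-1)·cos(10(t-1))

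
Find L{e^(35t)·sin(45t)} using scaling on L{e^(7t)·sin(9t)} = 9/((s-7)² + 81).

Scaling with a=5: L{e^(35t)·sin(45t)} = (1/5) · 9/((s/5-7)² + 81). Simplifying: 45/((s-35)² + 2025)

Final answer: 45/((s-35)² + 2025)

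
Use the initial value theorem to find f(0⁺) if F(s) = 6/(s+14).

f(0⁺) = lim_{s→∞} s·6/(s+14) = lim_{s→∞} 6s/(s+14) = 6

Final answer: 6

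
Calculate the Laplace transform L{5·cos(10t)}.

L{cos(ωt)} = s/(s² + ω²), so L{cos(10t)} = s/(s² + 100). Then L{5·cos(10t)} = 5·s/(s² + 100) = 5s/(s² + 100)

Final answer: 5s/(s² + 100)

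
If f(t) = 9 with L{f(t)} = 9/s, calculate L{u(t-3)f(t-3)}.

Time shift theorem: L{u(t-a)f(t-a)} = e^(-as)F(s). Here a=3, F(s) = 9/s, so L{u(t-3)f(t-3)} = e^(-3s)·9/s

Final answer: e^(-3s)·9/s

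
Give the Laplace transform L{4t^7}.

L{4t^7} = 4 · L{t^7} = 4 · 5040/s^8 = 20160/s^8

Final answer: 20160/s^8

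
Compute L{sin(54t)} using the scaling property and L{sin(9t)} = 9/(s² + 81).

Using L{f(at)} = (1/a)F(s/a) with a=6: L{sin(54t)} = (1/6) · 9/((s/6)² + 81) = (1/6) · 9·36/(s² + 2916) = 54/(s² + 2916)

Final answer: 54/(s² + 2916)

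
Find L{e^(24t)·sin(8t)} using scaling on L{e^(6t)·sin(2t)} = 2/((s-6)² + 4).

Scaling with a=4: L{e^(24t)·sin(8t)} = (1/4) · 2/((s/4-6)² + 4). Simplifying: 8/((s-24)² + 64)

Final answer: 8/((s-24)² + 64)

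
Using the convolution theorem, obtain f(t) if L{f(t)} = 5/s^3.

5/s^3 = (5/s)·(1/s^2) = L{5}·L{t}. By convolution, f(t) = 5*t = ∫₀ᵗ 5·τ dτ = 5·t²/2

Final answer: 5·t²/2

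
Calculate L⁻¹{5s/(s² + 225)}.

This is the form c·s/(s² + a²) with a = 15, c = 5. L⁻¹ = 5·cos(15t)

Final answer: 5·cos(15t)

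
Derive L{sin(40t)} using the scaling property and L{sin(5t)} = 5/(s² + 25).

Using L{f(at)} = (1/a)F(s/a) with a=8: L{sin(40t)} = (1/8) · 5/((s/8)² + 25) = (1/8) · 5·64/(s² + 1600) = 40/(s² + 1600)

Final answer: 40/(s² + 1600)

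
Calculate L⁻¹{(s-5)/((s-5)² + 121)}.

Using frequency shift: L⁻¹{(s-a)/((s-a)² + b²)} = e^(at)cos(bt). Here a=5, b=11

Final answer: e^(5t)·cos(11t)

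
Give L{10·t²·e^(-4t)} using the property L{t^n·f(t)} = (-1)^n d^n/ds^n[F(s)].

L{e^(-4t)} = 1/(s+4). d/ds[1/(s+4)] = -1/(s+4)². d²/ds²[1/(s+4)] = 2/(s+4)³. So L{t²·e^(-4t)} = (-1)² · 2/(s+4)³ = 2/(s+4)³. Then L{10·t²·e^(-4t)} = 10·2/(s+4)³ = 20/(s+4)³

Final answer: 20/(s+4)³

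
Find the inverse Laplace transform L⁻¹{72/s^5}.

L⁻¹{n!/s^(n+1)} = t^n with n=4. So L⁻¹{24/s^5} = t^4, and L⁻¹{72/s^5} = (72/24)·t^4 = 3·t^4

Final answer: 3·t^4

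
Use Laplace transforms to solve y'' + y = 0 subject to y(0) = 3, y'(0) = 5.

L{y''} + 1L{y} = 0. s²Y - 3s - 5 + Y = 0. Y(s² + 1) = 3s + 5. Y = (3s + 5)/(s² + 1). Inverting: y(t) = 3cos(t) + 5sin(t)

Final answer: y(t) = 3cos(t) + 5sin(t)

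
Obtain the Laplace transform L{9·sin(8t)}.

L{sin(ωt)} = ω/(s² + ω²), so L{sin(8t)} = 8/(s² + 64). Then L{9·sin(8t)} = 9·8/(s² + 64) = 72/(s² + 64)

Final answer: 72/(s² + 64)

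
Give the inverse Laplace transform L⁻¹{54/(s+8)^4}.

L⁻¹{n!/(s-a)^(n+1)} = t^n·e^(at) with n=3, a=-8. So L⁻¹{6/(s+8)^4} = t^3·e^(-8t), and L⁻¹{54/(s+8)^4} = (54/6)·t^3·e^(-8t) = 9·t^3·e^(-8t)

Final answer: 9·t^3·e^(-8t)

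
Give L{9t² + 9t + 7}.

L{9t² + 9t + 7} = 9·2/s³ + 9/s² + 7/s = 18/s³ + 9/s² + 7/s

Final answer: 18/s³ + 9/s² + 7/s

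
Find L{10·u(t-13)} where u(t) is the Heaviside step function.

L{u(t-a)} = e^(-as)/s. Here a=13, so L{u(t-13)} = e^(-13s)/s, and L{10·u(t-13)} = 10·e^(-13s)/s

Final answer: 10·e^(-13s)/s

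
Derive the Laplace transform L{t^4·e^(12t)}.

L{t^n·e^(at)} = n!/(s-a)^(n+1), so L{t^4·e^(12t)} = 24/(s-12)^5

Final answer: 24/(s-12)^5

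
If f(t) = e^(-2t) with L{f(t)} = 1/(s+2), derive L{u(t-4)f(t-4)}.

Time shift theorem: L{u(t-a)f(t-a)} = e^(-as)F(s). Here a=4, F(s) = 1/(s+2), so L{u(t-4)f(t-4)} = e^(-4s)·1/(s+2)

Final answer: e^(-4s)·1/(s+2)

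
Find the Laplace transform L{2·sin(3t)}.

L{sin(ωt)} = ω/(s² + ω²), so L{sin(3t)} = 3/(s² + 9). Then L{2·sin(3t)} = 2·3/(s² + 9) = 6/(s² + 9)

Final answer: 6/(s² + 9)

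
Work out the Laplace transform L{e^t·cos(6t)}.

L{e^(at)·cos(ωt)} = (s-a)/((s-a)² + ω²), so L{e^t·cos(6t)} = (s-1)/((s-1)² + 36)

Final answer: (s-1)/((s-1)² + 36)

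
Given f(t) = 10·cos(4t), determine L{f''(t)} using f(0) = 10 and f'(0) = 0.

F(s) = 10s/(s² + 16). L{f''(t)} = s²F(s) - sf(0) - f'(0) = 10s³/(s² + 16) - 10s = (10s³ - 10s(s² + 16))/(s² + 16) = -160s/(s² + 16)

Final answer: -160s/(s² + 16)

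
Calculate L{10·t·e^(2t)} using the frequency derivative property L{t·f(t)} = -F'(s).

L{e^(2t)} = 1/(s-2). By frequency derivative: L{t·e^(2t)} = -d/ds[1/(s-2)] = -(-1)/(s-2)² = 1/(s-2)². Then L{10·t·e^(2t)} = 10·1/(s-2)² = 10/(s-2)²

Final answer: 10/(s-2)²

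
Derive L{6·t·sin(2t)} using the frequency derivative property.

L{sin(2t)} = 2/(s² + 4). By L{t·f(t)} = -F'(s): -d/ds[2/(s² + 4)] = -(2)·(-2s)/(s² + 4)² = 4s/(s² + 4)². Then L{6·t·sin(2t)} = 6·4s/(s² + 4)² = 24s/(s² + 4)²

Final answer: 24s/(s² + 4)²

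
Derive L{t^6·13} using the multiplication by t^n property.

L{13} = 13/s. d^1/ds^1[1/s] = -1/s². d^2/ds^2[1/s] = 2/s^3. d^3/ds^3[1/s] = -6/s^4. d^4/ds^4[1/s] = 24/s^5. d^5/ds^5[1/s] = -120/s^6. d^6/ds^6[1/s] = 720/s^7. So L{t^6} = (-1)^{6}·720/s^7 = 720/s^7. Then L{t^6·13} = 13·720/s^7 = 9360/s^7

Final answer: 9360/s^7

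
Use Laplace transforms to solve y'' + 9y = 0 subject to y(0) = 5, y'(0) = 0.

L{y''} + 9L{y} = 0. s²Y - 5s - 0 + 9Y = 0. Y(s² + 9) = 5s. Y = (5s)/(s² + 9). Inverting: y(t) = 5cos(3t)

Final answer: y(t) = 5cos(3t)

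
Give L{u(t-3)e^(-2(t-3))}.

u(t-a)f(t-a) with f(t)=e^(-2t). L{e^(-2t)} = 1/(s+2). By time shift: e^(-3s)/(s+2)

Final answer: e^(-3s)/(s+2)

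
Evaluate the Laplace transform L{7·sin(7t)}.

L{sin(ωt)} = ω/(s² + ω²), so L{sin(7t)} = 7/(s² + 49). Then L{7·sin(7t)} = 7·7/(s² + 49) = 49/(s² + 49)

Final answer: 49/(s² + 49)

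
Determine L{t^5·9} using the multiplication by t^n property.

L{9} = 9/s. d^1/ds^1[1/s] = -1/s². d^2/ds^2[1/s] = 2/s^3. d^3/ds^3[1/s] = -6/s^4. d^4/ds^4[1/s] = 24/s^5. d^5/ds^5[1/s] = -120/s^6. So L{t^5} = (-1)^{5}·-120/s^6 = 120/s^6. Then L{t^5·9} = 9·120/s^6 = 1080/s^6

Final answer: 1080/s^6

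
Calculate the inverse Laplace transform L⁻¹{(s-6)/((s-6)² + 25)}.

Using frequency shift, L⁻¹{(s-6)/((s-6)² + 25)} = e^(6t)·cos(5t)

Final answer: e^(6t)·cos(5t)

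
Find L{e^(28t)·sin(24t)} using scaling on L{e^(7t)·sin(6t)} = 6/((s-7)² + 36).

Scaling with a=4: L{e^(28t)·sin(24t)} = (1/4) · 6/((s/4-7)² + 36). Simplifying: 24/((s-28)² + 576)

Final answer: 24/((s-28)² + 576)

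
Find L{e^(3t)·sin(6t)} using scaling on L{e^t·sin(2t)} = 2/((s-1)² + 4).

Scaling with a=3: L{e^(3t)·sin(6t)} = (1/3) · 2/((s/3-1)² + 4). Simplifying: 6/((s-3)² + 36)

Final answer: 6/((s-3)² + 36)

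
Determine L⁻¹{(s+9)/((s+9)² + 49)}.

Using frequency shift: L⁻¹{(s-a)/((s-a)² + b²)} = e^(at)cos(bt). Here a=-9, b=7

Final answer: e^(-9t)·cos(7t)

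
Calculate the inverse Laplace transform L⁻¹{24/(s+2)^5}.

L⁻¹{n!/(s-a)^(n+1)} = t^n·e^(at) with n=4, a=-2. So L⁻¹{24/(s+2)^5} = t^4·e^(-2t)

Final answer: t^4·e^(-2t)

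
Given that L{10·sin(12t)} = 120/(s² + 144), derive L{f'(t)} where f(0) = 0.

L{f'(t)} = s·F(s) - f(0) = s·120/(s² + 144) - 0 = 120s/(s² + 144)

Final answer: 120s/(s² + 144)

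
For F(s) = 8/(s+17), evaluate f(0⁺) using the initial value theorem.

f(0⁺) = lim_{s→∞} s·8/(s+17) = lim_{s→∞} 8s/(s+17) = 8

Final answer: 8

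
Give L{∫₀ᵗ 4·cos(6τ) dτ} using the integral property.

L{∫₀ᵗ f(τ)dτ} = F(s)/s with F(s) = 4s/(s² + 36), so the result is (4s/(s² + 36))/s = 4/(s² + 36)

Final answer: 4/(s² + 36)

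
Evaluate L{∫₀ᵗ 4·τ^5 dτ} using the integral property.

L{∫₀ᵗ f(τ)dτ} = F(s)/s with f(t) = 4t^5. F(s) = 480/s^6, so L{∫₀ᵗ 4·τ^5 dτ} = (480/s^6)/s = 480/s^7. (Check: ∫₀ᵗ 4·τ^5 dτ = 4t^6/6.)

Final answer: 480/s^7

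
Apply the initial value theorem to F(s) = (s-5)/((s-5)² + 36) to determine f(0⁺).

f(0⁺) = lim_{s→∞} sF(s) = lim_{s→∞} s(s-5)/((s-5)² + 36) = 1

Final answer: 1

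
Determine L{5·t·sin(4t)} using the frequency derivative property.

L{sin(4t)} = 4/(s² + 16). By L{t·f(t)} = -F'(s): -d/ds[4/(s² + 16)] = -(4)·(-2s)/(s² + 16)² = 8s/(s² + 16)². Then L{5·t·sin(4t)} = 5·8s/(s² + 16)² = 40s/(s² + 16)²

Final answer: 40s/(s² + 16)²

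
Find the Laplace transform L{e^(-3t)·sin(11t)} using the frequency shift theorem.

Frequency shift: L{e^(at)f(t)} = F(s-a). L{e^(-3t)·sin(11t)} = 11/((s+3)² + 121)

Final answer: 11/((s+3)² + 121)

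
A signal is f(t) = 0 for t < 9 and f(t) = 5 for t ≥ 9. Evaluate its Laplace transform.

f(t) = 5·u(t-9). L{u(t-9)} = e^(-9s)/s, so L{f(t)} = 5·e^(-9s)/s

Final answer: 5·e^(-9s)/s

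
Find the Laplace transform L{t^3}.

L{t^n} = n!/s^(n+1), so L{t^3} = 6/s^4

Final answer: 6/s^4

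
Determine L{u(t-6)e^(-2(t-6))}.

u(t-a)f(t-a) with f(t)=e^(-2t). L{e^(-2t)} = 1/(s+2). By time shift: e^(-6s)/(s+2)

Final answer: e^(-6s)/(s+2)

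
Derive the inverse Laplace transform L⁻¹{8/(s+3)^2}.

L⁻¹{n!/(s-a)^(n+1)} = t^n·e^(at) with n=1, a=-3. So L⁻¹{1/(s+3)^2} = t·e^(-3t), and L⁻¹{8/(s+3)^2} = (8/1)·t·e^(-3t) = 8·t·e^(-3t)

Final answer: 8·t·e^(-3t)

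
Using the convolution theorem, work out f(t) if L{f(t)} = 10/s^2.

10/s^2 = (10/s)·(1/s) = L{10}·L{1}. By convolution, f(t) = 10*1 = ∫₀ᵗ 10·1 dτ = 10·t

Final answer: 10·t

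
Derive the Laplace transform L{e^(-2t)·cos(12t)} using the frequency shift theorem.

Frequency shift: L{e^(at)f(t)} = F(s-a). L{e^(-2t)·cos(12t)} = (s+2)/((s+2)² + 144)

Final answer: (s+2)/((s+2)² + 144)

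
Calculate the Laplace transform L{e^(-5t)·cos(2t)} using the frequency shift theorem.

Frequency shift: L{e^(at)f(t)} = F(s-a). L{e^(-5t)·cos(2t)} = (s+5)/((s+5)² + 4)

Final answer: (s+5)/((s+5)² + 4)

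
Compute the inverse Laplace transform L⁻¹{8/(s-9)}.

L⁻¹{1/(s-a)} = e^(at), so L⁻¹{1/(s-9)} = e^(9t), and L⁻¹{8/(s-9)} = 8·e^(9t)

Final answer: 8·e^(9t)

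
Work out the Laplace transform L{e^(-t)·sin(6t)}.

L{e^(at)·sin(ωt)} = ω/((s-a)² + ω²), so L{e^(-t)·sin(6t)} = 6/((s+1)² + 36)

Final answer: 6/((s+1)² + 36)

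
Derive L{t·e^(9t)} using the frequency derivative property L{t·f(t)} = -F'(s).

L{e^(9t)} = 1/(s-9). By frequency derivative: L{t·e^(9t)} = -d/ds[1/(s-9)] = -(-1)/(s-9)² = 1/(s-9)²

Final answer: 1/(s-9)²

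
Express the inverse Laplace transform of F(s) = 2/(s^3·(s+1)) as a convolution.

2/(s^3·(s+1)) = (2/s^3)·(1/(s+1)) = L{t^2}·L{e^(-t)}. So f(t) = t^2*e^(-t) = ∫₀ᵗ τ^2·e^(-(t-τ)) dτ

Final answer: ∫₀ᵗ τ^2·e^(-(t-τ)) dτ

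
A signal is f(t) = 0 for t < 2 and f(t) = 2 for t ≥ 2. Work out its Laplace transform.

f(t) = 2·u(t-2). L{u(t-2)} = e^(-2s)/s, so L{f(t)} = 2·e^(-2s)/s

Final answer: 2·e^(-2s)/s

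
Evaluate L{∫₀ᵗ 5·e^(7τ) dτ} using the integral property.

L{∫₀ᵗ f(τ)dτ} = F(s)/s with F(s) = 5/(s-7), so L{∫₀ᵗ 5·e^(7τ) dτ} = 5/(s(s-7))

Final answer: 5/(s(s-7))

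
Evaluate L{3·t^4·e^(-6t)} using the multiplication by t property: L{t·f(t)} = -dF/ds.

Using L{t^n·e^(at)} = n!/(s-a)^(n+1), L{t^4·e^(-6t)} = 24/(s+6)^5, so L{3·t^4·e^(-6t)} = 3·24/(s+6)^5 = 72/(s+6)^5

Final answer: 72/(s+6)^5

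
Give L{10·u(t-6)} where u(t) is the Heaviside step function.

L{u(t-a)} = e^(-as)/s. Here a=6, so L{u(t-6)} = e^(-6s)/s, and L{10·u(t-6)} = 10·e^(-6s)/s

Final answer: 10·e^(-6s)/s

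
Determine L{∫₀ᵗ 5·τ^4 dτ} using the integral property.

L{∫₀ᵗ f(τ)dτ} = F(s)/s with f(t) = 5t^4. F(s) = 120/s^5, so L{∫₀ᵗ 5·τ^4 dτ} = (120/s^5)/s = 120/s^6. (Check: ∫₀ᵗ 5·τ^4 dτ = 5t^5/5.)

Final answer: 120/s^6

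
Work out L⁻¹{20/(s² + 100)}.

This is the form c·a/(s² + a²) with a = 10, c = 2. L⁻¹ = 2·sin(10t)

Final answer: 2·sin(10t)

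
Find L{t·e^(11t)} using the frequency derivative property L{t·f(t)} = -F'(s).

L{e^(11t)} = 1/(s-11). By frequency derivative: L{t·e^(11t)} = -d/ds[1/(s-11)] = -(-1)/(s-11)² = 1/(s-11)²

Final answer: 1/(s-11)²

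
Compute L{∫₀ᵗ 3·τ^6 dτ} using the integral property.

L{∫₀ᵗ f(τ)dτ} = F(s)/s with f(t) = 3t^6. F(s) = 2160/s^7, so L{∫₀ᵗ 3·τ^6 dτ} = (2160/s^7)/s = 2160/s^8. (Check: ∫₀ᵗ 3·τ^6 dτ = 3t^7/7.)

Final answer: 2160/s^8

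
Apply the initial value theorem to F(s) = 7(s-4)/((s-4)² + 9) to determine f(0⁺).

f(0⁺) = lim_{s→∞} sF(s) = lim_{s→∞} 7s(s-4)/((s-4)² + 9) = 7

Final answer: 7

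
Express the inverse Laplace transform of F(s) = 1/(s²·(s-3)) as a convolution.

1/(s²·(s-3)) = (1/s^2)·(1/(s-3)) = L{t}·L{e^(3t)}. So f(t) = t*e^(3t) = ∫₀ᵗ τ·e^(3(t-τ)) dτ

Final answer: ∫₀ᵗ τ·e^(3(t-τ)) dτ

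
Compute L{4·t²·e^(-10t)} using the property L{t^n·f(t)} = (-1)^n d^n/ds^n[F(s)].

L{e^(-10t)} = 1/(s+10). d/ds[1/(s+10)] = -1/(s+10)². d²/ds²[1/(s+10)] = 2/(s+10)³. So L{t²·e^(-10t)} = (-1)² · 2/(s+10)³ = 2/(s+10)³. Then L{4·t²·e^(-10t)} = 4·2/(s+10)³ = 8/(s+10)³

Final answer: 8/(s+10)³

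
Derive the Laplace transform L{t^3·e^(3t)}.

L{t^n·e^(at)} = n!/(s-a)^(n+1), so L{t^3·e^(3t)} = 6/(s-3)^4

Final answer: 6/(s-3)^4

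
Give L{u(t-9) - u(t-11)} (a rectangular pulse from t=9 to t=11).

L{u(t-a)} = e^(-as)/s. L{u(t-9) - u(t-11)} = (e^(-9s) - e^(-11s))/s

Final answer: (e^(-9s) - e^(-11s))/s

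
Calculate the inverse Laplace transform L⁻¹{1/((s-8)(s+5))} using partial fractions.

Decompose: A/(s-8) + B/(s+5). A = 1/13, B = -1/13. f(t) = (e^(8t) - e^(-5t))/13

Final answer: (e^(8t) - e^(-5t))/13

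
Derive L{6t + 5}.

L{6t + 5} = 6·L{t} + 5·L{1} = 6/s² + 5/s

Final answer: 6/s² + 5/s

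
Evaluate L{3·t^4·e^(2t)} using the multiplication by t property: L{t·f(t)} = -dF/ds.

Using L{t^n·e^(at)} = n!/(s-a)^(n+1), L{t^4·e^(2t)} = 24/(s-2)^5, so L{3·t^4·e^(2t)} = 3·24/(s-2)^5 = 72/(s-2)^5

Final answer: 72/(s-2)^5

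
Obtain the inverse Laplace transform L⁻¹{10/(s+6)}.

L⁻¹{1/(s-a)} = e^(at), so L⁻¹{1/(s+6)} = e^(-6t), and L⁻¹{10/(s+6)} = 10·e^(-6t)

Final answer: 10·e^(-6t)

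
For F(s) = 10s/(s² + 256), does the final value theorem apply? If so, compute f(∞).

The final value theorem requires all poles of sF(s) in the left half-plane. sF(s) = 10s²/(s² + 256) has poles at s = ±16i (imaginary axis). Theorem does NOT apply (oscillatory system).

Final answer: Not applicable (oscillatory)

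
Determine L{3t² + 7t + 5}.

L{3t² + 7t + 5} = 3·2/s³ + 7/s² + 5/s = 6/s³ + 7/s² + 5/s

Final answer: 6/s³ + 7/s² + 5/s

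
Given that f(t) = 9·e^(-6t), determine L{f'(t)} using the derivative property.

f(0) = 9, F(s) = 9/(s+6). L{f'(t)} = s·F(s) - f(0) = 9s/(s+6) - 9 = (9s - 9(s+6))/(s+6) = -54/(s+6)

Final answer: -54/(s+6)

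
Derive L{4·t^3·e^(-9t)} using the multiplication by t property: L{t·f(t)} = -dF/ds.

Using L{t^n·e^(at)} = n!/(s-a)^(n+1), L{t^3·e^(-9t)} = 6/(s+9)^4, so L{4·t^3·e^(-9t)} = 4·6/(s+9)^4 = 24/(s+9)^4

Final answer: 24/(s+9)^4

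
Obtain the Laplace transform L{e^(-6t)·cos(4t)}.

L{e^(at)·cos(ωt)} = (s-a)/((s-a)² + ω²), so L{e^(-6t)·cos(4t)} = (s+6)/((s+6)² + 16)

Final answer: (s+6)/((s+6)² + 16)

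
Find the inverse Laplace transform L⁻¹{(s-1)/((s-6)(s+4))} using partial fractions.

Using partial fractions, f(t) = (5e^(6t) + 5e^(-4t))/10

Final answer: (5e^(6t) + 5e^(-4t))/10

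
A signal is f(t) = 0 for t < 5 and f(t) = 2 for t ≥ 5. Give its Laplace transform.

f(t) = 2·u(t-5). L{u(t-5)} = e^(-5s)/s, so L{f(t)} = 2·e^(-5s)/s

Final answer: 2·e^(-5s)/s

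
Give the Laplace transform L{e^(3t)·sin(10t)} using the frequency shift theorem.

Frequency shift: L{e^(at)f(t)} = F(s-a). L{e^(3t)·sin(10t)} = 10/((s-3)² + 100)

Final answer: 10/((s-3)² + 100)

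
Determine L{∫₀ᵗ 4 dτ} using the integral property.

L{∫₀ᵗ f(τ)dτ} = F(s)/s with f(t) = 4. F(s) = 4/s, so L{∫₀ᵗ 4 dτ} = (4/s)/s = 4/s². (Check: ∫₀ᵗ 4 dτ = 4t.)

Final answer: 4/s²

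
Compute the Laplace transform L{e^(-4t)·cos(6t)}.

L{e^(at)·cos(ωt)} = (s-a)/((s-a)² + ω²), so L{e^(-4t)·cos(6t)} = (s+4)/((s+4)² + 36)

Final answer: (s+4)/((s+4)² + 36)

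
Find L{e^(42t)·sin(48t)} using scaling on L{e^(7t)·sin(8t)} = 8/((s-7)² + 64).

Scaling with a=6: L{e^(42t)·sin(48t)} = (1/6) · 8/((s/6-7)² + 64). Simplifying: 48/((s-42)² + 2304)

Final answer: 48/((s-42)² + 2304)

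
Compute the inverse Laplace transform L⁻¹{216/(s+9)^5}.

L⁻¹{n!/(s-a)^(n+1)} = t^n·e^(at) with n=4, a=-9. So L⁻¹{24/(s+9)^5} = t^4·e^(-9t), and L⁻¹{216/(s+9)^5} = (216/24)·t^4·e^(-9t) = 9·t^4·e^(-9t)

Final answer: 9·t^4·e^(-9t)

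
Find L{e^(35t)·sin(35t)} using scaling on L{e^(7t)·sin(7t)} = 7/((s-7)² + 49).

Scaling with a=5: L{e^(35t)·sin(35t)} = (1/5) · 7/((s/5-7)² + 49). Simplifying: 35/((s-35)² + 1225)

Final answer: 35/((s-35)² + 1225)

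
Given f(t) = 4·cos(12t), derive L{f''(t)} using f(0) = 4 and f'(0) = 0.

F(s) = 4s/(s² + 144). L{f''(t)} = s²F(s) - sf(0) - f'(0) = 4s³/(s² + 144) - 4s = (4s³ - 4s(s² + 144))/(s² + 144) = -576s/(s² + 144)

Final answer: -576s/(s² + 144)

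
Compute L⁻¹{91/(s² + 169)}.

This is the form c·a/(s² + a²) with a = 13, c = 7. L⁻¹ = 7·sin(13t)

Final answer: 7·sin(13t)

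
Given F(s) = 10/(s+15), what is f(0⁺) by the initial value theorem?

f(0⁺) = lim_{s→∞} s·10/(s+15) = lim_{s→∞} 10s/(s+15) = 10

Final answer: 10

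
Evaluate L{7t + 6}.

L{7t + 6} = 7·L{t} + 6·L{1} = 7/s² + 6/s

Final answer: 7/s² + 6/s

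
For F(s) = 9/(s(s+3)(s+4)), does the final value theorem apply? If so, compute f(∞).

Poles of sF(s) = 9/((s+3)(s+4)) are at s = -3 and s = -4, both in the left half-plane. Theorem applies. f(∞) = lim_{s→0} sF(s) = 9/(3·4) = 3/4

Final answer: 3/4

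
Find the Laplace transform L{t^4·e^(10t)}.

L{t^n·e^(at)} = n!/(s-a)^(n+1), so L{t^4·e^(10t)} = 24/(s-10)^5

Final answer: 24/(s-10)^5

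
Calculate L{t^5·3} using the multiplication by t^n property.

L{3} = 3/s. d^1/ds^1[1/s] = -1/s². d^2/ds^2[1/s] = 2/s^3. d^3/ds^3[1/s] = -6/s^4. d^4/ds^4[1/s] = 24/s^5. d^5/ds^5[1/s] = -120/s^6. So L{t^5} = (-1)^{5}·-120/s^6 = 120/s^6. Then L{t^5·3} = 3·120/s^6 = 360/s^6

Final answer: 360/s^6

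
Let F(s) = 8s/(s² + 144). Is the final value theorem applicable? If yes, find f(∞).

The final value theorem requires all poles of sF(s) in the left half-plane. sF(s) = 8s²/(s² + 144) has poles at s = ±12i (imaginary axis). Theorem does NOT apply (oscillatory system).

Final answer: Not applicable (oscillatory)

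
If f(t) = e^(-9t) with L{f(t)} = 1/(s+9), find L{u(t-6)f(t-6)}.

Time shift theorem: L{u(t-a)f(t-a)} = e^(-as)F(s). Here a=6, F(s) = 1/(s+9), so L{u(t-6)f(t-6)} = e^(-6s)·1/(s+9)

Final answer: e^(-6s)·1/(s+9)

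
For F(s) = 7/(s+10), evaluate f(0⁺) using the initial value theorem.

f(0⁺) = lim_{s→∞} s·7/(s+10) = lim_{s→∞} 7s/(s+10) = 7

Final answer: 7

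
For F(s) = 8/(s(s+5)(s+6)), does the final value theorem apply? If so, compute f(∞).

Poles of sF(s) = 8/((s+5)(s+6)) are at s = -5 and s = -6, both in the left half-plane. Theorem applies. f(∞) = lim_{s→0} sF(s) = 8/(5·6) = 4/15

Final answer: 4/15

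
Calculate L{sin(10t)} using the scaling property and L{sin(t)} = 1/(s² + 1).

Using L{f(at)} = (1/a)F(s/a) with a=10: L{sin(10t)} = (1/10) · 1/((s/10)² + 1) = (1/10) · 1·100/(s² + 100) = 10/(s² + 100)

Final answer: 10/(s² + 100)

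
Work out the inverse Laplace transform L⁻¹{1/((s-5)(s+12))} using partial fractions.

Decompose: A/(s-5) + B/(s+12). A = 1/17, B = -1/17. f(t) = (e^(5t) - e^(-12t))/17

Final answer: (e^(5t) - e^(-12t))/17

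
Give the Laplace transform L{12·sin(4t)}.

L{sin(ωt)} = ω/(s² + ω²), so L{sin(4t)} = 4/(s² + 16). Then L{12·sin(4t)} = 12·4/(s² + 16) = 48/(s² + 16)

Final answer: 48/(s² + 16)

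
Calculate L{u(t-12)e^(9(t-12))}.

u(t-a)f(t-a) with f(t)=e^(9t). L{e^(9t)} = 1/(s-9). By time shift: e^(-12s)/(s-9)

Final answer: e^(-12s)/(s-9)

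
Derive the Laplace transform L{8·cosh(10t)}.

L{cosh(ωt)} = s/(s² - ω²), so L{cosh(10t)} = s/(s² - 100). Then L{8·cosh(10t)} = 8·s/(s² - 100) = 8s/(s² - 100)

Final answer: 8s/(s² - 100)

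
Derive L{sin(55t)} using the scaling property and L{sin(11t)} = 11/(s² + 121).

Using L{f(at)} = (1/a)F(s/a) with a=5: L{sin(55t)} = (1/5) · 11/((s/5)² + 121) = (1/5) · 11·25/(s² + 3025) = 55/(s² + 3025)

Final answer: 55/(s² + 3025)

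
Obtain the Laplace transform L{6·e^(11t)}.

L{e^(at)} = 1/(s-a), so L{e^(11t)} = 1/(s-11). Then L{6·e^(11t)} = 6/(s-11)

Final answer: 6/(s-11)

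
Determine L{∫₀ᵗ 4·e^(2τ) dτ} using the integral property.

L{∫₀ᵗ f(τ)dτ} = F(s)/s with F(s) = 4/(s-2), so L{∫₀ᵗ 4·e^(2τ) dτ} = 4/(s(s-2))

Final answer: 4/(s(s-2))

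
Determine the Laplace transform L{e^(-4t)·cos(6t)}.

L{e^(at)·cos(ωt)} = (s-a)/((s-a)² + ω²), so L{e^(-4t)·cos(6t)} = (s+4)/((s+4)² + 36)

Final answer: (s+4)/((s+4)² + 36)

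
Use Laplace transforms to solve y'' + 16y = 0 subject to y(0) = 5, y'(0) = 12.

L{y''} + 16L{y} = 0. s²Y - 5s - 12 + 16Y = 0. Y(s² + 16) = 5s + 12. Y = (5s + 12)/(s² + 16). Inverting: y(t) = 5cos(4t) + 3sin(4t)

Final answer: y(t) = 5cos(4t) + 3sin(4t)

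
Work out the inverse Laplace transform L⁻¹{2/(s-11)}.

L⁻¹{1/(s-a)} = e^(at), so L⁻¹{1/(s-11)} = e^(11t), and L⁻¹{2/(s-11)} = 2·e^(11t)

Final answer: 2·e^(11t)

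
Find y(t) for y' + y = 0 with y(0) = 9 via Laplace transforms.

L{y'} + L{y} = 0. sY - 9 + Y = 0. Y(s+1) = 9. Y = 9/(s+1)

Final answer: y(t) = 9e^(-t)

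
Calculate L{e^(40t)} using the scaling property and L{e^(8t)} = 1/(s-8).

Using L{f(at)} = (1/a)F(s/a) with a=5 and f(t) = e^(8t): L{e^(40t)} = (1/5) · 1/((s/5)-8) = (1/5) · 5/(s-40) = 1/(s-40)

Final answer: 1/(s-40)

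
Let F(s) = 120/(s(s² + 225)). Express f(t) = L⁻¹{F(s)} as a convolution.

120/(s(s² + 225)) = (1/s)·(120/(s² + 225)) = L{1}·L{8·sin(15t)}. So f(t) = 1*(8·sin(15t)) = ∫₀ᵗ 8·sin(15τ) dτ

Final answer: ∫₀ᵗ 8·sin(15τ) dτ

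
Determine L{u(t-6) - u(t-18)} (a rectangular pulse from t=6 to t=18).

L{u(t-a)} = e^(-as)/s. L{u(t-6) - u(t-18)} = (e^(-6s) - e^(-18s))/s

Final answer: (e^(-6s) - e^(-18s))/s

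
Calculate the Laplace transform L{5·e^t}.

L{e^(at)} = 1/(s-a), so L{e^t} = 1/(s-1). Then L{5·e^t} = 5/(s-1)

Final answer: 5/(s-1)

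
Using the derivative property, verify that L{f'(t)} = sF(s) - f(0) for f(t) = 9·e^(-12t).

f'(t) = -108e^(-12t). Direct: L{f'(t)} = -108/(s+12). Property: s·9/(s+12) - 9 = (9s - 9(s+12))/(s+12) = -108/(s+12). ✓

Final answer: -108/(s+12)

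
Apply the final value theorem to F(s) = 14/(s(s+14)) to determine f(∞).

f(∞) = lim_{s→0} s·14/(s(s+14)) = lim_{s→0} 14/(s+14) = 14/14 = 1

Final answer: 1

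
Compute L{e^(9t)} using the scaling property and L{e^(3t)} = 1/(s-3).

Using L{f(at)} = (1/a)F(s/a) with a=3 and f(t) = e^(3t): L{e^(9t)} = (1/3) · 1/((s/3)-3) = (1/3) · 3/(s-9) = 1/(s-9)

Final answer: 1/(s-9)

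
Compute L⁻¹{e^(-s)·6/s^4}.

L⁻¹{6/s^4} = t^3. By the time shift theorem, L⁻¹{e^(-as)F(s)} = u(t-a)f(t-a) with a=1, so L⁻¹{e^(-s)·6/s^4} = u(t-1)·(t-1)^3

Final answer: u(t-1)·(t-1)^3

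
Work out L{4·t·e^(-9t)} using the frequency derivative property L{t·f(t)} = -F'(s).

L{e^(-9t)} = 1/(s+9). By frequency derivative: L{t·e^(-9t)} = -d/ds[1/(s+9)] = -(-1)/(s+9)² = 1/(s+9)². Then L{4·t·e^(-9t)} = 4·1/(s+9)² = 4/(s+9)²

Final answer: 4/(s+9)²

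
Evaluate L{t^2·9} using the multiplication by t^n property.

L{9} = 9/s. d^1/ds^1[1/s] = -1/s². d^2/ds^2[1/s] = 2/s^3. So L{t^2} = (-1)^{2}·2/s^3 = 2/s^3. Then L{t^2·9} = 9·2/s^3 = 18/s^3

Final answer: 18/s^3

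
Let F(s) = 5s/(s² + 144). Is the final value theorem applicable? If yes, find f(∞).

The final value theorem requires all poles of sF(s) in the left half-plane. sF(s) = 5s²/(s² + 144) has poles at s = ±12i (imaginary axis). Theorem does NOT apply (oscillatory system).

Final answer: Not applicable (oscillatory)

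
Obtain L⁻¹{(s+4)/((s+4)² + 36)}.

Using frequency shift: L⁻¹{(s-a)/((s-a)² + b²)} = e^(at)cos(bt). Here a=-4, b=6

Final answer: e^(-4t)·cos(6t)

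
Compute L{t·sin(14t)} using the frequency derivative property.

L{sin(14t)} = 14/(s² + 196). By L{t·f(t)} = -F'(s): -d/ds[14/(s² + 196)] = -(14)·(-2s)/(s² + 196)² = 28s/(s² + 196)²

Final answer: 28s/(s² + 196)²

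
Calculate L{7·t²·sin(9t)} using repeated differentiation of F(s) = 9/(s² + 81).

F(s) = 9/(s² + 81). F'(s) = -18s/(s² + 81)². F''(s) = -18(81 - 3s²)/(s² + 81)³ = (54s² - 1458)/(s² + 81)³. So L{t²·sin(9t)} = (-1)² F''(s) = (54s² - 1458)/(s² + 81)³. Then L{7·t²·sin(9t)} = 7·(54s² - 1458)/(s² + 81)³ = (378s² - 10206)/(s² + 81)³

Final answer: (378s² - 10206)/(s² + 81)³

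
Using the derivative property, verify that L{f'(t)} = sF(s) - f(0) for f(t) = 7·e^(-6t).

f'(t) = -42e^(-6t). Direct: L{f'(t)} = -42/(s+6). Property: s·7/(s+6) - 7 = (7s - 7(s+6))/(s+6) = -42/(s+6). ✓

Final answer: -42/(s+6)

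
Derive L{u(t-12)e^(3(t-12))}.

u(t-a)f(t-a) with f(t)=e^(3t). L{e^(3t)} = 1/(s-3). By time shift: e^(-12s)/(s-3)

Final answer: e^(-12s)/(s-3)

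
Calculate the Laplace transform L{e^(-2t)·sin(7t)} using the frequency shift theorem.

Frequency shift: L{e^(at)f(t)} = F(s-a). L{e^(-2t)·sin(7t)} = 7/((s+2)² + 49)

Final answer: 7/((s+2)² + 49)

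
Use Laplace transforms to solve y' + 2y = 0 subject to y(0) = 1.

L{y'} + 2L{y} = 0. sY - 1 + 2Y = 0. Y(s+2) = 1. Y = 1/(s+2)

Final answer: y(t) = e^(-2t)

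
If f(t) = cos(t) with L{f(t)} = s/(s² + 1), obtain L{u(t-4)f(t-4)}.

Time shift theorem: L{u(t-a)f(t-a)} = e^(-as)F(s). Here a=4, F(s) = s/(s² + 1), so L{u(t-4)f(t-4)} = e^(-4s)·s/(s² + 1)

Final answer: e^(-4s)·s/(s² + 1)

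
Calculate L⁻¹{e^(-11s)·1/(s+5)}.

L⁻¹{1/(s+5)} = e^(-5t). By the time shift theorem, L⁻¹{e^(-as)F(s)} = u(t-a)f(t-a) with a=11, so L⁻¹{e^(-11s)·1/(s+5)} = u(t-11)·e^(-5(t-11))

Final answer: u(t-11)·e^(-5(t-11))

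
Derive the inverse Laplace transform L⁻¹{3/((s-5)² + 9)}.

Using frequency shift, L⁻¹{3/((s-5)² + 9)} = e^(5t)·sin(3t)

Final answer: e^(5t)·sin(3t)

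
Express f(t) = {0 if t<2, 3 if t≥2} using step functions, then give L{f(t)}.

f(t) = 3·u(t-2). L{u(t-2)} = e^(-2s)/s, so L{f(t)} = 3·e^(-2s)/s

Final answer: 3·e^(-2s)/s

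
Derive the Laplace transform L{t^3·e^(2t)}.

L{t^n·e^(at)} = n!/(s-a)^(n+1), so L{t^3·e^(2t)} = 6/(s-2)^4

Final answer: 6/(s-2)^4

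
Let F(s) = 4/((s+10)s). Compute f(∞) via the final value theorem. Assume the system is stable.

f(∞) = lim_{s→0} sF(s) = lim_{s→0} 4/(s+10) = 2/5

Final answer: 2/5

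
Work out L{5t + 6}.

L{5t + 6} = 5·L{t} + 6·L{1} = 5/s² + 6/s

Final answer: 5/s² + 6/s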